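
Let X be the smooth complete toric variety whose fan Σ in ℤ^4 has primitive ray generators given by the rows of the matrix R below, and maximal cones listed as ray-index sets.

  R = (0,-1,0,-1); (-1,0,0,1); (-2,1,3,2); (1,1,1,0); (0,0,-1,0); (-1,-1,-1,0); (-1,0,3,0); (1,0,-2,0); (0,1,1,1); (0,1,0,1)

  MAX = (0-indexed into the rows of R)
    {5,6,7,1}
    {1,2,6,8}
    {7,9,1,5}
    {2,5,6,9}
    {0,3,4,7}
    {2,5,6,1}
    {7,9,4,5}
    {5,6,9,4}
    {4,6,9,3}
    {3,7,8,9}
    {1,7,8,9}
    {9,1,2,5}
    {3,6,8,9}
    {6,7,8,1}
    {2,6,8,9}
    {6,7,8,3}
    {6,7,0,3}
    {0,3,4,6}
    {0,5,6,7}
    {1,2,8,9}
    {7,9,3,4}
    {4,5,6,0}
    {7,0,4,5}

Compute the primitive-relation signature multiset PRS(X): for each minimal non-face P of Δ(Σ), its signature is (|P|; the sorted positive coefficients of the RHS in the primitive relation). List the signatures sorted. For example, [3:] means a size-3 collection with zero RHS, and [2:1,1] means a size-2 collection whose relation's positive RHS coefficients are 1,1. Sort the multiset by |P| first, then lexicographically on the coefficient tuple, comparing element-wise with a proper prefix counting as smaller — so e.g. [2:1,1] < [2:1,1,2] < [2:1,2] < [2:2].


15 collections generate NE(X_Σ); each relation:

  P={0,9}:  v_{0} + v_{9} = 0  →  sig = [2:]
  P={3,5}:  v_{3} + v_{5} = 0  →  sig = [2:]
  P={1,3}:  v_{1} + v_{3} = v_{8}  →  sig = [2:1]
  P={4,8}:  v_{4} + v_{8} = v_{9}  →  sig = [2:1]
  P={5,8}:  v_{5} + v_{8} = v_{1}  →  sig = [2:1]
  P={0,2}:  v_{0} + v_{2} = v_{1} + v_{6}  →  sig = [2:1,1]
  P={0,8}:  v_{0} + v_{8} = v_{6} + v_{7}  →  sig = [2:1,1]
  P={1,4}:  v_{1} + v_{4} = v_{5} + v_{9}  →  sig = [2:1,1]
  P={2,7}:  v_{2} + v_{7} = v_{1} + v_{8}  →  sig = [2:1,1]
  P={0,1}:  v_{0} + v_{1} = v_{5} + v_{6} + v_{7}  →  sig = [2:1,1,1]
  P={2,3}:  v_{2} + v_{3} = v_{6} + v_{8} + v_{9}  →  sig = [2:1,1,1]
  P={2,4}:  v_{2} + v_{4} = v_{5} + v_{6} + 2·v_{9}  →  sig = [2:1,1,2]
  P={4,6,7}:  v_{4} + v_{6} + v_{7} = 0  →  sig = [3:]
  P={1,6,9}:  v_{1} + v_{6} + v_{9} = v_{2}  →  sig = [3:1]
  P={6,7,9}:  v_{6} + v_{7} + v_{9} = v_{8}  →  sig = [3:1]

Sorted signature multiset PRS(X):
{ [2:] ×2,  [2:1] ×3,  [2:1,1] ×4,  [2:1,1,1] ×2,  [2:1,1,2],  [3:],  [3:1] ×2 }


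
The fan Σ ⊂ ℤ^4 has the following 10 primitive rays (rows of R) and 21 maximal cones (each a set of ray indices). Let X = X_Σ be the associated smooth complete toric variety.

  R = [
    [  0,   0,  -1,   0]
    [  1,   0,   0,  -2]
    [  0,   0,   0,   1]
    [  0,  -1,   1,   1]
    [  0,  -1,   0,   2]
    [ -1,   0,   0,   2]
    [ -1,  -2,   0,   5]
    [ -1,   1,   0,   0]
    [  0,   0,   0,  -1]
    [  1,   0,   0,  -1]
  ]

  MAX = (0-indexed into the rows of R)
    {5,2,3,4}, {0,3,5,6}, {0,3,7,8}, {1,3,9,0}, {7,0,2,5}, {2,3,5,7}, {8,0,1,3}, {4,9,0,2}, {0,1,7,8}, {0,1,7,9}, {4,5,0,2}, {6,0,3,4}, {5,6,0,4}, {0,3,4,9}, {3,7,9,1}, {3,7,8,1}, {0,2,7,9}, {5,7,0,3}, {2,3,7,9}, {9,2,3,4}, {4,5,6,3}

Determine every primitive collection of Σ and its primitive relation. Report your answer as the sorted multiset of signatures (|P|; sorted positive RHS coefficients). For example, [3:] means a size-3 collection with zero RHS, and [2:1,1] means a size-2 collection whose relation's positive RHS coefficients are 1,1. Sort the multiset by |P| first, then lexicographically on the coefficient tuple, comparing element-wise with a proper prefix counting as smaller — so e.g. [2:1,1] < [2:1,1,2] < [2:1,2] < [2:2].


The 18 primitive collections of Σ (r=10, n=4):

  P = {1,5}:  v_{1} + v_{5} = 0  ⇒ sig = [2:]
  P = {2,8}:  v_{2} + v_{8} = 0  ⇒ sig = [2:]
  P = {1,2}:  v_{1} + v_{2} = v_{9}  ⇒ sig = [2:1]
  P = {4,7}:  v_{4} + v_{7} = v_{5}  ⇒ sig = [2:1]
  P = {5,9}:  v_{5} + v_{9} = v_{2}  ⇒ sig = [2:1]
  P = {8,9}:  v_{8} + v_{9} = v_{1}  ⇒ sig = [2:1]
  P = {4,8}:  v_{4} + v_{8} = v_{0} + v_{3}  ⇒ sig = [2:1,1]
  P = {1,4}:  v_{1} + v_{4} = v_{0} + v_{3} + v_{9}  ⇒ sig = [2:1,1,1]
  P = {1,6}:  v_{1} + v_{6} = v_{0} + v_{3} + v_{4}  ⇒ sig = [2:1,1,1]
  P = {5,8}:  v_{5} + v_{8} = v_{0} + v_{3} + v_{7}  ⇒ sig = [2:1,1,1]
  P = {6,7}:  v_{6} + v_{7} = v_{0} + v_{3} + 2·v_{5}  ⇒ sig = [2:1,1,2]
  P = {2,6}:  v_{2} + v_{6} = 2·v_{4} + v_{5}  ⇒ sig = [2:1,2]
  P = {6,8}:  v_{6} + v_{8} = 2·v_{0} + 2·v_{3} + v_{5}  ⇒ sig = [2:1,2,2]
  P = {6,9}:  v_{6} + v_{9} = 2·v_{4}  ⇒ sig = [2:2]
  P = {0,2,3}:  v_{0} + v_{2} + v_{3} = v_{4}  ⇒ sig = [3:1]
  P = {0,3,7,9}:  v_{0} + v_{3} + v_{7} + v_{9} = 0  ⇒ sig = [4:]
  P = {0,1,3,7}:  v_{0} + v_{1} + v_{3} + v_{7} = v_{8}  ⇒ sig = [4:1]
  P = {0,3,4,5}:  v_{0} + v_{3} + v_{4} + v_{5} = v_{6}  ⇒ sig = [4:1]

Signatures (|P|; sorted positive RHS coefficients), sorted:
{ [2:] ×2,  [2:1] ×4,  [2:1,1],  [2:1,1,1] ×3,  [2:1,1,2],  [2:1,2],  [2:1,2,2],  [2:2],  [3:1],  [4:],  [4:1] ×2 }


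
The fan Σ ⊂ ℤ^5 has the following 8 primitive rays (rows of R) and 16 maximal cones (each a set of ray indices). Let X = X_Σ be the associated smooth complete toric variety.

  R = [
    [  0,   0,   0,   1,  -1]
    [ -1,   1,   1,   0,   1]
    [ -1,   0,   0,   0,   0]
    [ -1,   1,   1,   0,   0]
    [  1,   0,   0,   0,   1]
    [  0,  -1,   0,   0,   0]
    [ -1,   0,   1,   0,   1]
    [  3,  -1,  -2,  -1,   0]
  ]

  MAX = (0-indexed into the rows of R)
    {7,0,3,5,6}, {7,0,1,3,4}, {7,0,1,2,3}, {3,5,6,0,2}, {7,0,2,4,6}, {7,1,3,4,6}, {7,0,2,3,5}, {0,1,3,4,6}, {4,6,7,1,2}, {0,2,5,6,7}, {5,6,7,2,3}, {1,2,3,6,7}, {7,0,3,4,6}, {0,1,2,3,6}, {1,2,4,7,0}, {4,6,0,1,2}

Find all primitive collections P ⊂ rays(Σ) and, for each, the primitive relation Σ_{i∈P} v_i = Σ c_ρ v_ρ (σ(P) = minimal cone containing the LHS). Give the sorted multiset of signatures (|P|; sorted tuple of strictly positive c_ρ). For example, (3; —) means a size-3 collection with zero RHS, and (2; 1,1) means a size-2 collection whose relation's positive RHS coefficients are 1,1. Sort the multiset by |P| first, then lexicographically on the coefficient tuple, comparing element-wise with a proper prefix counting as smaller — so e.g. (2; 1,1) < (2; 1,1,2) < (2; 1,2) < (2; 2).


Σ has 5 primitive collections:

  {1,5}:  v_{1} + v_{5} = v_{6} ; sig = (2; 1)
  {4,5}:  v_{4} + v_{5} = v_{0} + 2·v_{6} + v_{7} ; sig = (2; 1,1,2)
  {2,3,4}:  v_{2} + v_{3} + v_{4} = v_{1} ; sig = (3; 1)
  {0,1,6,7}:  v_{0} + v_{1} + v_{6} + v_{7} = v_{4} ; sig = (4; 1)
  {0,2,3,6,7}:  v_{0} + v_{2} + v_{3} + v_{6} + v_{7} = 0 ; sig = (5; —)

so the primitive-relation signature multiset is
    (2; 1)
    (2; 1,1,2)
    (3; 1)
    (4; 1)
    (5; —)


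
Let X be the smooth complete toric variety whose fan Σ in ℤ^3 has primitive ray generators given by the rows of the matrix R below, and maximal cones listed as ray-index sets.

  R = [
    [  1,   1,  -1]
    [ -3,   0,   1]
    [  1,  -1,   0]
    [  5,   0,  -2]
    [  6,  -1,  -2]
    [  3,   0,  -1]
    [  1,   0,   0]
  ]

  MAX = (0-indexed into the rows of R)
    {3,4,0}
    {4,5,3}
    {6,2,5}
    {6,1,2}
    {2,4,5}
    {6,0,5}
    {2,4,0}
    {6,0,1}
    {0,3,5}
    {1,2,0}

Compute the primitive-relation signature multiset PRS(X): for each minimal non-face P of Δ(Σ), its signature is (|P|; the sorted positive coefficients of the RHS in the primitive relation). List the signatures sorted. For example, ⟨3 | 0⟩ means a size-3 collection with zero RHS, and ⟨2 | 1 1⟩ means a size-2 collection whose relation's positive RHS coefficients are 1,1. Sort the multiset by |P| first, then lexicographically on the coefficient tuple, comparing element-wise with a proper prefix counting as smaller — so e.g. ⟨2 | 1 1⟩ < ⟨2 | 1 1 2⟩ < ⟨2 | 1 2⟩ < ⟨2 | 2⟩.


Primitive collections (9):

  P={1,5}:  v_{1} + v_{5} = 0  ⇒ sig = ⟨2 | 0⟩
  P={2,3}:  v_{2} + v_{3} = v_{4}  ⇒ sig = ⟨2 | 1⟩
  P={1,3}:  v_{1} + v_{3} = v_{0} + v_{2}  ⇒ sig = ⟨2 | 1 1⟩
  P={1,4}:  v_{1} + v_{4} = v_{0} + 2·v_{2}  ⇒ sig = ⟨2 | 1 2⟩
  P={4,6}:  v_{4} + v_{6} = v_{2} + 2·v_{5}  ⇒ sig = ⟨2 | 1 2⟩
  P={3,6}:  v_{3} + v_{6} = 2·v_{5}  ⇒ sig = ⟨2 | 2⟩
  P={0,2,5}:  v_{0} + v_{2} + v_{5} = v_{3}  ⇒ sig = ⟨3 | 1⟩
  P={0,2,6}:  v_{0} + v_{2} + v_{6} = v_{5}  ⇒ sig = ⟨3 | 1⟩
  P={0,4,5}:  v_{0} + v_{4} + v_{5} = 2·v_{3}  ⇒ sig = ⟨3 | 2⟩

Hence PRS(X_Σ) =
[⟨2 | 0⟩, ⟨2 | 1⟩, ⟨2 | 1 1⟩, ⟨2 | 1 2⟩, ⟨2 | 1 2⟩, ⟨2 | 2⟩, ⟨3 | 1⟩, ⟨3 | 1⟩, ⟨3 | 2⟩]


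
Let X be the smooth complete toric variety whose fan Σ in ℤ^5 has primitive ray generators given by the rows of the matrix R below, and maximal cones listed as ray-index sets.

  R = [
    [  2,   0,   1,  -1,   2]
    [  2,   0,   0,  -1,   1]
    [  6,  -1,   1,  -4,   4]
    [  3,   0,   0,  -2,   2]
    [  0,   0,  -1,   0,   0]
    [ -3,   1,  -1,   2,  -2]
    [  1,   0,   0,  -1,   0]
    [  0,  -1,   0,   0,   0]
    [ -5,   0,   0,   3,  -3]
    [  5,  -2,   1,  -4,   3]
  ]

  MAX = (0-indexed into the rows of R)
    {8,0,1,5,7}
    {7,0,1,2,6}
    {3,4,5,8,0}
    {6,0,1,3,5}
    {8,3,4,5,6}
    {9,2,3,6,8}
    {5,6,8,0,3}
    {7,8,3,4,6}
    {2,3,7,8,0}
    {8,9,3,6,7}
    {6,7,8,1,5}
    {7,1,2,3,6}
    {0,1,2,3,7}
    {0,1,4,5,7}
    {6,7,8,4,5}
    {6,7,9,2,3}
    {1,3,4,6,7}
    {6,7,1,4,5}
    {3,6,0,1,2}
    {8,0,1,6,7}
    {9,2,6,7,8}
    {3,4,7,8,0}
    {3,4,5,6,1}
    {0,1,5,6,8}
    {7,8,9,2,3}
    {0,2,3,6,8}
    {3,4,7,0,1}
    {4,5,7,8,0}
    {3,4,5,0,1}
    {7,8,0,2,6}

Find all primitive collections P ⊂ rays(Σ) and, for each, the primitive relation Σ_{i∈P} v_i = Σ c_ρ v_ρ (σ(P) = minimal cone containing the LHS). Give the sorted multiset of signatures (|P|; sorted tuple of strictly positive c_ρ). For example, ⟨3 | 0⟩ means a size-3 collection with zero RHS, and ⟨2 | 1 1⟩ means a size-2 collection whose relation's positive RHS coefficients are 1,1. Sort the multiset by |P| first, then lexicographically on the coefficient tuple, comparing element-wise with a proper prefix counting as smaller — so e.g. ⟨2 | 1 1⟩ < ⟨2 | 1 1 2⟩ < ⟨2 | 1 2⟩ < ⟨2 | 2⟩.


|primitive collections| = 14. Relations:

  {2,5}:  v_{2} + v_{5} = v_{3} ; sig = ⟨2 | 1⟩
  {1,9}:  v_{1} + v_{9} = v_{2} + v_{6} + v_{7} ; sig = ⟨2 | 1 1 1⟩
  {5,9}:  v_{5} + v_{9} = 2·v_{3} + v_{6} + v_{7} + v_{8} ; sig = ⟨2 | 1 1 1 2⟩
  {4,9}:  v_{4} + v_{9} = 3·v_{3} + v_{6} + 2·v_{7} + v_{8} ; sig = ⟨2 | 1 1 2 3⟩
  {0,9}:  v_{0} + v_{9} = 2·v_{2} + v_{8} ; sig = ⟨2 | 1 2⟩
  {2,4}:  v_{2} + v_{4} = 2·v_{3} + v_{7} ; sig = ⟨2 | 1 2⟩
  {1,3,8}:  v_{1} + v_{3} + v_{8} = 0 ; sig = ⟨3 | 0⟩
  {0,4,6}:  v_{0} + v_{4} + v_{6} = v_{3} ; sig = ⟨3 | 1⟩
  {3,5,7}:  v_{3} + v_{5} + v_{7} = v_{4} ; sig = ⟨3 | 1⟩
  {1,4,8}:  v_{1} + v_{4} + v_{8} = v_{5} + v_{7} ; sig = ⟨3 | 1 1⟩
  {1,2,8}:  v_{1} + v_{2} + v_{8} = v_{0} + v_{6} + v_{7} ; sig = ⟨3 | 1 1 1⟩
  {0,5,6,7}:  v_{0} + v_{5} + v_{6} + v_{7} = 0 ; sig = ⟨4 | 0⟩
  {0,3,6,7}:  v_{0} + v_{3} + v_{6} + v_{7} = v_{2} ; sig = ⟨4 | 1⟩
  {2,3,6,7,8}:  v_{2} + v_{3} + v_{6} + v_{7} + v_{8} = v_{9} ; sig = ⟨5 | 1⟩

Hence PRS(X_Σ) =
[⟨2 | 1⟩, ⟨2 | 1 1 1⟩, ⟨2 | 1 1 1 2⟩, ⟨2 | 1 1 2 3⟩, ⟨2 | 1 2⟩, ⟨2 | 1 2⟩, ⟨3 | 0⟩, ⟨3 | 1⟩, ⟨3 | 1⟩, ⟨3 | 1 1⟩, ⟨3 | 1 1 1⟩, ⟨4 | 0⟩, ⟨4 | 1⟩, ⟨5 | 1⟩]


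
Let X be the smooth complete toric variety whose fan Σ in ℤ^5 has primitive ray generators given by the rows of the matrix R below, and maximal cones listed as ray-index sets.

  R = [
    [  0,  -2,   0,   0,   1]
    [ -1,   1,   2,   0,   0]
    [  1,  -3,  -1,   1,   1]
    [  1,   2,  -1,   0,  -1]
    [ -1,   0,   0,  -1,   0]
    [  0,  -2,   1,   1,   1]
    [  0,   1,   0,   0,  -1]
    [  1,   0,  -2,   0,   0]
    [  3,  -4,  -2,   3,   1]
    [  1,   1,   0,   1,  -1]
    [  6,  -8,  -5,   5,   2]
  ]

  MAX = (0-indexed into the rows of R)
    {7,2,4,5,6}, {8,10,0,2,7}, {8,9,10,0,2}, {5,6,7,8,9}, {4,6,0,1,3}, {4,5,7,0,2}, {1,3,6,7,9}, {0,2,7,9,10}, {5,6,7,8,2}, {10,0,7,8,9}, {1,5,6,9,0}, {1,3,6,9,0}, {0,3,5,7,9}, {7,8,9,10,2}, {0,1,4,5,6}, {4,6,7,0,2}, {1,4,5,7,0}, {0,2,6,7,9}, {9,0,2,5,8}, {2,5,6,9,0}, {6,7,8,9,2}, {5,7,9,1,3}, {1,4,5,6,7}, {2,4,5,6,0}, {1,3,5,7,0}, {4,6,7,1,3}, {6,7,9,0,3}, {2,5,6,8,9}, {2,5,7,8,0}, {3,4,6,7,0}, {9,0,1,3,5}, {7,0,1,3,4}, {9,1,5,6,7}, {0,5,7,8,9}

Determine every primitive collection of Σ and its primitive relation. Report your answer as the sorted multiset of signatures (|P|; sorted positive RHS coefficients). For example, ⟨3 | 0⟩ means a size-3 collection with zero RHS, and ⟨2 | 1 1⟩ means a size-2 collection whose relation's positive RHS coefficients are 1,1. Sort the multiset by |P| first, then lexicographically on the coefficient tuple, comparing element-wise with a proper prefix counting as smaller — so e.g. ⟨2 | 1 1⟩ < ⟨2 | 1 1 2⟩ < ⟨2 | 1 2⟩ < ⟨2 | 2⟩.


19 minimal non-faces of Δ(Σ) (on 11 rays):

  {1,2}:  v_{1} + v_{2} = v_{5}  ⇒ sig = ⟨2 | 1⟩
  {4,9}:  v_{4} + v_{9} = v_{6}  ⇒ sig = ⟨2 | 1⟩
  {2,3}:  v_{2} + v_{3} = v_{0} + v_{7} + v_{9}  ⇒ sig = ⟨2 | 1 1 1⟩
  {4,8}:  v_{4} + v_{8} = v_{2} + v_{5} + v_{6} + v_{7}  ⇒ sig = ⟨2 | 1 1 1 1⟩
  {1,10}:  v_{1} + v_{10} = v_{0} + v_{5} + v_{7} + v_{8} + v_{9}  ⇒ sig = ⟨2 | 1 1 1 1 1⟩
  {1,8}:  v_{1} + v_{8} = 2·v_{5} + v_{7} + v_{9}  ⇒ sig = ⟨2 | 1 1 2⟩
  {3,8}:  v_{3} + v_{8} = v_{0} + v_{5} + 2·v_{7} + 2·v_{9}  ⇒ sig = ⟨2 | 1 1 2 2⟩
  {4,10}:  v_{4} + v_{10} = 3·v_{2} + v_{7} + v_{9}  ⇒ sig = ⟨2 | 1 1 3⟩
  {5,10}:  v_{5} + v_{10} = v_{0} + 2·v_{8}  ⇒ sig = ⟨2 | 1 2⟩
  {3,10}:  v_{3} + v_{10} = 2·v_{0} + 2·v_{7} + v_{8} + 2·v_{9}  ⇒ sig = ⟨2 | 1 2 2 2⟩
  {6,10}:  v_{6} + v_{10} = 3·v_{2} + v_{7} + 2·v_{9}  ⇒ sig = ⟨2 | 1 2 3⟩
  {3,4,5}:  v_{3} + v_{4} + v_{5} = 0  ⇒ sig = ⟨3 | 0⟩
  {3,5,6}:  v_{3} + v_{5} + v_{6} = v_{9}  ⇒ sig = ⟨3 | 1⟩
  {0,6,8}:  v_{0} + v_{6} + v_{8} = 2·v_{2} + v_{9}  ⇒ sig = ⟨3 | 1 2⟩
  {0,1,6,7}:  v_{0} + v_{1} + v_{6} + v_{7} = 0  ⇒ sig = ⟨4 | 0⟩
  {0,5,6,7}:  v_{0} + v_{5} + v_{6} + v_{7} = v_{2}  ⇒ sig = ⟨4 | 1⟩
  {2,5,7,9}:  v_{2} + v_{5} + v_{7} + v_{9} = v_{8}  ⇒ sig = ⟨4 | 1⟩
  {0,1,7,9}:  v_{0} + v_{1} + v_{7} + v_{9} = v_{3} + v_{5}  ⇒ sig = ⟨4 | 1 1⟩
  {0,2,7,8,9}:  v_{0} + v_{2} + v_{7} + v_{8} + v_{9} = v_{10}  ⇒ sig = ⟨5 | 1⟩

so the primitive-relation signature multiset is
[⟨2 | 1⟩, ⟨2 | 1⟩, ⟨2 | 1 1 1⟩, ⟨2 | 1 1 1 1⟩, ⟨2 | 1 1 1 1 1⟩, ⟨2 | 1 1 2⟩, ⟨2 | 1 1 2 2⟩, ⟨2 | 1 1 3⟩, ⟨2 | 1 2⟩, ⟨2 | 1 2 2 2⟩, ⟨2 | 1 2 3⟩, ⟨3 | 0⟩, ⟨3 | 1⟩, ⟨3 | 1 2⟩, ⟨4 | 0⟩, ⟨4 | 1⟩, ⟨4 | 1⟩, ⟨4 | 1 1⟩, ⟨5 | 1⟩]


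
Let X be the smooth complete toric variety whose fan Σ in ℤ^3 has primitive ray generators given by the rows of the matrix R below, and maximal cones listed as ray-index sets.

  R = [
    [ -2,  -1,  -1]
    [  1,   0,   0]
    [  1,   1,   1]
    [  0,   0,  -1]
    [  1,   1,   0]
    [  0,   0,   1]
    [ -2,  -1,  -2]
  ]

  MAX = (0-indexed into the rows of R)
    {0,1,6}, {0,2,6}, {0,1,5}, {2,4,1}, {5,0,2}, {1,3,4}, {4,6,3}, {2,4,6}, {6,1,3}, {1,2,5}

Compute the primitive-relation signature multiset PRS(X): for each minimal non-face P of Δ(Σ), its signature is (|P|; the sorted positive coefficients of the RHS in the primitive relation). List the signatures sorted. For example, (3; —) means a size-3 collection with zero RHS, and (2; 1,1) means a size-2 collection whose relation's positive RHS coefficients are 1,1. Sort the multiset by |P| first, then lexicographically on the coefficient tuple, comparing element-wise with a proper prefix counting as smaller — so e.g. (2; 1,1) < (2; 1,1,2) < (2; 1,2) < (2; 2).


Σ has 9 primitive collections:

  P = {3,5}:  v_{3} + v_{5} = 0  →  sig = (2; —)
  P = {0,3}:  v_{0} + v_{3} = v_{6}  →  sig = (2; 1)
  P = {2,3}:  v_{2} + v_{3} = v_{4}  →  sig = (2; 1)
  P = {4,5}:  v_{4} + v_{5} = v_{2}  →  sig = (2; 1)
  P = {5,6}:  v_{5} + v_{6} = v_{0}  →  sig = (2; 1)
  P = {0,4}:  v_{0} + v_{4} = v_{2} + v_{6}  →  sig = (2; 1,1)
  P = {0,1,2}:  v_{0} + v_{1} + v_{2} = 0  →  sig = (3; —)
  P = {1,2,6}:  v_{1} + v_{2} + v_{6} = v_{3}  →  sig = (3; 1)
  P = {1,4,6}:  v_{1} + v_{4} + v_{6} = 2·v_{3}  →  sig = (3; 2)

Signatures (|P|; sorted positive RHS coefficients), sorted:
{ (2; —),  (2; 1) ×4,  (2; 1,1),  (3; —),  (3; 1),  (3; 2) }


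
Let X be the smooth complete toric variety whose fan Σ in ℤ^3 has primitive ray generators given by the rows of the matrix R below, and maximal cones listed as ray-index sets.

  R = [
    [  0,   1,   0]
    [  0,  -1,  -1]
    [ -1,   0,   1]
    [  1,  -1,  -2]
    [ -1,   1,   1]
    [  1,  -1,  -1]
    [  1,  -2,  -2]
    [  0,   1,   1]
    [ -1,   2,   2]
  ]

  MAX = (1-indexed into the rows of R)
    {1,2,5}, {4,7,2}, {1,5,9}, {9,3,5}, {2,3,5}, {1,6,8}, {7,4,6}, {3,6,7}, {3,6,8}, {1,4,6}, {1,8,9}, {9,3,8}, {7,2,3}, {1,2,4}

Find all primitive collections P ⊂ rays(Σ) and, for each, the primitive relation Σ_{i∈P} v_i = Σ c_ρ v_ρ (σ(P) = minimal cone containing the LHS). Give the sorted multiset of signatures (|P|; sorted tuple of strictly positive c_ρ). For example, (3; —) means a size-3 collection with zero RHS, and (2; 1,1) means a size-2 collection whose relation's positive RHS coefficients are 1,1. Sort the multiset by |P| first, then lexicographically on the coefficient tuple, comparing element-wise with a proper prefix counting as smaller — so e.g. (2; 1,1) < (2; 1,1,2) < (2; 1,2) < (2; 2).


The 15 primitive collections of Σ (r=9, n=3):

  P = {2,8}:  v_{2} + v_{8} = 0  so sig = (2; —)
  P = {5,6}:  v_{5} + v_{6} = 0  so sig = (2; —)
  P = {7,9}:  v_{7} + v_{9} = 0  so sig = (2; —)
  P = {1,3}:  v_{1} + v_{3} = v_{5}  so sig = (2; 1)
  P = {1,7}:  v_{1} + v_{7} = v_{4}  so sig = (2; 1)
  P = {2,6}:  v_{2} + v_{6} = v_{7}  so sig = (2; 1)
  P = {2,9}:  v_{2} + v_{9} = v_{5}  so sig = (2; 1)
  P = {3,4}:  v_{3} + v_{4} = v_{2}  so sig = (2; 1)
  P = {4,9}:  v_{4} + v_{9} = v_{1}  so sig = (2; 1)
  P = {5,7}:  v_{5} + v_{7} = v_{2}  so sig = (2; 1)
  P = {5,8}:  v_{5} + v_{8} = v_{9}  so sig = (2; 1)
  P = {6,9}:  v_{6} + v_{9} = v_{8}  so sig = (2; 1)
  P = {7,8}:  v_{7} + v_{8} = v_{6}  so sig = (2; 1)
  P = {4,5}:  v_{4} + v_{5} = v_{1} + v_{2}  so sig = (2; 1,1)
  P = {4,8}:  v_{4} + v_{8} = v_{1} + v_{6}  so sig = (2; 1,1)

Sorted signature multiset PRS(X):
    |P|=2: 15 collections, coeffs (), (), (), (1), (1), (1), (1), (1), (1), (1), (1), (1), (1), (1,1), (1,1)


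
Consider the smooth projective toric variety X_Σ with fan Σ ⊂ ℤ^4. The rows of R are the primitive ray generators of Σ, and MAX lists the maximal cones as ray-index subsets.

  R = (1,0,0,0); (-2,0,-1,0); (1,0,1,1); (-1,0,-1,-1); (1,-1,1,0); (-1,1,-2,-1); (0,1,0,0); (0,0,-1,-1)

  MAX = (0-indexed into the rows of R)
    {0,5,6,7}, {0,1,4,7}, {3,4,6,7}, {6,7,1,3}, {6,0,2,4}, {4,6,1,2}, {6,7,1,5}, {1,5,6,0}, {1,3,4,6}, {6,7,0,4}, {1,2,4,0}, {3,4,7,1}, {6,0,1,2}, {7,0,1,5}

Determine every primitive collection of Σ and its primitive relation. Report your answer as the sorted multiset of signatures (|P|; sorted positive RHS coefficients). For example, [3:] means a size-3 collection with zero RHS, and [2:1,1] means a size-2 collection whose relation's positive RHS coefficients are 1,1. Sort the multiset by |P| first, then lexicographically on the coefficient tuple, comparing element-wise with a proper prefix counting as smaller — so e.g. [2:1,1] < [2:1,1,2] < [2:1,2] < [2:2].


Primitive collections (9):

  {2,3}:  v_{2} + v_{3} = 0  ⟹  sig = [2:]
  {0,3}:  v_{0} + v_{3} = v_{7}  ⟹  sig = [2:1]
  {2,7}:  v_{2} + v_{7} = v_{0}  ⟹  sig = [2:1]
  {4,5}:  v_{4} + v_{5} = v_{7}  ⟹  sig = [2:1]
  {2,5}:  v_{2} + v_{5} = 2·v_{0} + v_{1} + v_{6}  ⟹  sig = [2:1,1,2]
  {3,5}:  v_{3} + v_{5} = v_{1} + v_{6} + 2·v_{7}  ⟹  sig = [2:1,1,2]
  {0,1,4,6}:  v_{0} + v_{1} + v_{4} + v_{6} = 0  ⟹  sig = [4:]
  {0,1,6,7}:  v_{0} + v_{1} + v_{6} + v_{7} = v_{5}  ⟹  sig = [4:1]
  {1,4,6,7}:  v_{1} + v_{4} + v_{6} + v_{7} = v_{3}  ⟹  sig = [4:1]

Signatures (|P|; sorted positive RHS coefficients), sorted:
    [2:]
    [2:1]
    [2:1]
    [2:1]
    [2:1,1,2]
    [2:1,1,2]
    [4:]
    [4:1]
    [4:1]


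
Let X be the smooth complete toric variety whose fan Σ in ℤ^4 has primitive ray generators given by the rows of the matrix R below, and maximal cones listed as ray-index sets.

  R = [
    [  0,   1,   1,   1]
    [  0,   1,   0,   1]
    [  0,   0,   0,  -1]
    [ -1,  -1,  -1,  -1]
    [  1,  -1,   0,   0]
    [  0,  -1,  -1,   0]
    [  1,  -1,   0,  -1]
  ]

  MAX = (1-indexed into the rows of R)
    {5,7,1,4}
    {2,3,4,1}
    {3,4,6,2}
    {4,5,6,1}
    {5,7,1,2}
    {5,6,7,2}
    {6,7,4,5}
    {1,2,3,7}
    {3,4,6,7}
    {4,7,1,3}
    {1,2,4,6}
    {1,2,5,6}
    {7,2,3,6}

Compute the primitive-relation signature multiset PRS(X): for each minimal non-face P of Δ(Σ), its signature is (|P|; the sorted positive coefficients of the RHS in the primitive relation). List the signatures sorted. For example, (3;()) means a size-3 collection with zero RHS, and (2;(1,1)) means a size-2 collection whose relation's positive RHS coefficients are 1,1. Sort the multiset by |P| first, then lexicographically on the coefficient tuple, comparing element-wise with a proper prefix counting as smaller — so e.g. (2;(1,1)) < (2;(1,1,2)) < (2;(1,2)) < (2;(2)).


Δ(Σ) — 7 vertices, 5 min non-faces:

  • {3,5}:  v_{3} + v_{5} = v_{7}  so sig = (2;(1))
  • {1,3,6}:  v_{1} + v_{3} + v_{6} = 0  so sig = (3;())
  • {1,6,7}:  v_{1} + v_{6} + v_{7} = v_{5}  so sig = (3;(1))
  • {2,4,5}:  v_{2} + v_{4} + v_{5} = v_{6}  so sig = (3;(1))
  • {2,4,7}:  v_{2} + v_{4} + v_{7} = v_{3} + v_{6}  so sig = (3;(1,1))

Signatures (|P|; sorted positive RHS coefficients), sorted:
    (2;(1))
    (3;())
    (3;(1))
    (3;(1))
    (3;(1,1))


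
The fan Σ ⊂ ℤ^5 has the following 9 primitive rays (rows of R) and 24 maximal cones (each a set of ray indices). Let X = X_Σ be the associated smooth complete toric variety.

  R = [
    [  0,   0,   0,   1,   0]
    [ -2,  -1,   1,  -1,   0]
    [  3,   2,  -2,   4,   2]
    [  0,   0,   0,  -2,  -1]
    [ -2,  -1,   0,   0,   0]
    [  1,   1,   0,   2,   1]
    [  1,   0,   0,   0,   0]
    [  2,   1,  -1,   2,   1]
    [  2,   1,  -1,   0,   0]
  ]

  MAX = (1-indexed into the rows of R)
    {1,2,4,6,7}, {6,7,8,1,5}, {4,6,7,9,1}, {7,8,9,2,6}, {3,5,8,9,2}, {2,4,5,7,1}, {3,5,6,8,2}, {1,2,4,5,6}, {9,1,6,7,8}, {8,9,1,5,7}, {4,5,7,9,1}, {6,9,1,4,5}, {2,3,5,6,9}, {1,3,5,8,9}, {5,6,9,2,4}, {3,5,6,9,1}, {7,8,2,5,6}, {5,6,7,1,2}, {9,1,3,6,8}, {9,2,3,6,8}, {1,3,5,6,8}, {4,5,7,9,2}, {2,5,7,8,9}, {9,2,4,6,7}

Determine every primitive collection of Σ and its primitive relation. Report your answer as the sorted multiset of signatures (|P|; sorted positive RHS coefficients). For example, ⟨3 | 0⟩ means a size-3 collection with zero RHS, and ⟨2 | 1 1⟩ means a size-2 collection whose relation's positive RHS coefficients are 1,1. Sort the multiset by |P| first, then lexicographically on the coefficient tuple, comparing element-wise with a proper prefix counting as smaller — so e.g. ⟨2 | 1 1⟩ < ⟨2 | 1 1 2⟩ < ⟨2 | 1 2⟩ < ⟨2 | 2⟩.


Σ has 9 primitive collections:

  P={4,8}:  v_{4} + v_{8} = v_{9} — sig = ⟨2 | 1⟩
  P={3,4}:  v_{3} + v_{4} = v_{5} + v_{6} + 2·v_{9} — sig = ⟨2 | 1 1 2⟩
  P={3,7}:  v_{3} + v_{7} = 2·v_{8} — sig = ⟨2 | 2⟩
  P={1,2,9}:  v_{1} + v_{2} + v_{9} = 0 — sig = ⟨3 | 0⟩
  P={1,2,3}:  v_{1} + v_{2} + v_{3} = v_{5} + v_{6} + v_{8} — sig = ⟨3 | 1 1 1⟩
  P={1,2,8}:  v_{1} + v_{2} + v_{8} = v_{5} + v_{6} + v_{7} — sig = ⟨3 | 1 1 1⟩
  P={4,5,6,7}:  v_{4} + v_{5} + v_{6} + v_{7} = 0 — sig = ⟨4 | 0⟩
  P={5,6,7,9}:  v_{5} + v_{6} + v_{7} + v_{9} = v_{8} — sig = ⟨4 | 1⟩
  P={5,6,8,9}:  v_{5} + v_{6} + v_{8} + v_{9} = v_{3} — sig = ⟨4 | 1⟩

Hence PRS(X_Σ) =
{ ⟨2 | 1⟩,  ⟨2 | 1 1 2⟩,  ⟨2 | 2⟩,  ⟨3 | 0⟩,  ⟨3 | 1 1 1⟩ ×2,  ⟨4 | 0⟩,  ⟨4 | 1⟩ ×2 }


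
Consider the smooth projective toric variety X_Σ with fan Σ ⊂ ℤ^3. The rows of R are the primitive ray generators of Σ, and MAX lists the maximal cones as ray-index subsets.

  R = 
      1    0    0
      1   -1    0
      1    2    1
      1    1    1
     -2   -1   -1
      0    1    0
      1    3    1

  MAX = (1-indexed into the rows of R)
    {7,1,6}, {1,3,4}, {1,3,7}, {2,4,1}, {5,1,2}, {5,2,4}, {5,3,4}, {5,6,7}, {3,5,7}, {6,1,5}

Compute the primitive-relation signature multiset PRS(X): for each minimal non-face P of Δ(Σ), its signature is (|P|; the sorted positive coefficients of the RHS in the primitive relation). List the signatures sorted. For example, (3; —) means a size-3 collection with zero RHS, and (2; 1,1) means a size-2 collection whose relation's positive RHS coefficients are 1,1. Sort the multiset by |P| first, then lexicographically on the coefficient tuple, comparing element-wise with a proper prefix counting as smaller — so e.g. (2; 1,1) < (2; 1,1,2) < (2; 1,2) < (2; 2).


Minimal non-faces — 9 found among 7 rays, 10 max cones:

  P = {2,6}:  v_{2} + v_{6} = v_{1}  ⟹  sig = (2; 1)
  P = {3,6}:  v_{3} + v_{6} = v_{7}  ⟹  sig = (2; 1)
  P = {4,6}:  v_{4} + v_{6} = v_{3}  ⟹  sig = (2; 1)
  P = {2,3}:  v_{2} + v_{3} = v_{1} + v_{4}  ⟹  sig = (2; 1,1)
  P = {2,7}:  v_{2} + v_{7} = v_{1} + v_{3}  ⟹  sig = (2; 1,1)
  P = {4,7}:  v_{4} + v_{7} = 2·v_{3}  ⟹  sig = (2; 2)
  P = {1,4,5}:  v_{1} + v_{4} + v_{5} = 0  ⟹  sig = (3; —)
  P = {1,3,5}:  v_{1} + v_{3} + v_{5} = v_{6}  ⟹  sig = (3; 1)
  P = {1,5,7}:  v_{1} + v_{5} + v_{7} = 2·v_{6}  ⟹  sig = (3; 2)

so the primitive-relation signature multiset is
    |P|=2: 6 collections, coeffs (1), (1), (1), (1,1), (1,1), (2)
    |P|=3: 3 collections, coeffs (), (1), (2)


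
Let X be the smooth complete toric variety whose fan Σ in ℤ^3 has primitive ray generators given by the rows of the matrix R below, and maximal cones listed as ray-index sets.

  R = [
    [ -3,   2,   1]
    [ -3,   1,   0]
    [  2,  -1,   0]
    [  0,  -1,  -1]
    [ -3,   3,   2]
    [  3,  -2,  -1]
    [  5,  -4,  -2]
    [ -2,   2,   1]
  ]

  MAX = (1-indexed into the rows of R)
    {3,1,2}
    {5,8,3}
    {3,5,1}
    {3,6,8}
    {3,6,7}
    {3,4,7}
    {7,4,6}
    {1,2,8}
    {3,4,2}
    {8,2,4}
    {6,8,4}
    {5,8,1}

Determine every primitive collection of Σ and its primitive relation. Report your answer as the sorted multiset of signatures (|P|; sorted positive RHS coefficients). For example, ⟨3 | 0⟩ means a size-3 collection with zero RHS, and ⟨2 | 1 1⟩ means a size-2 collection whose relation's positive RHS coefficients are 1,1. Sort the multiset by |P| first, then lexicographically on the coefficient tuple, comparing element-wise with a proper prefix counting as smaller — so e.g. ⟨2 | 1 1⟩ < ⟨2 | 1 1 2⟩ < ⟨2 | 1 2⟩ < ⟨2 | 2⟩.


Σ has 14 primitive collections:

  • {1,6}:  v_{1} + v_{6} = 0 ; sig = ⟨2 | 0⟩
  • {1,4}:  v_{1} + v_{4} = v_{2} ; sig = ⟨2 | 1⟩
  • {2,6}:  v_{2} + v_{6} = v_{4} ; sig = ⟨2 | 1⟩
  • {4,5}:  v_{4} + v_{5} = v_{1} ; sig = ⟨2 | 1⟩
  • {5,7}:  v_{5} + v_{7} = v_{3} ; sig = ⟨2 | 1⟩
  • {7,8}:  v_{7} + v_{8} = v_{6} ; sig = ⟨2 | 1⟩
  • {1,7}:  v_{1} + v_{7} = v_{3} + v_{4} ; sig = ⟨2 | 1 1⟩
  • {5,6}:  v_{5} + v_{6} = v_{3} + v_{8} ; sig = ⟨2 | 1 1⟩
  • {2,7}:  v_{2} + v_{7} = v_{3} + 2·v_{4} ; sig = ⟨2 | 1 2⟩
  • {2,5}:  v_{2} + v_{5} = 2·v_{1} ; sig = ⟨2 | 2⟩
  • {3,4,8}:  v_{3} + v_{4} + v_{8} = 0 ; sig = ⟨3 | 0⟩
  • {1,3,8}:  v_{1} + v_{3} + v_{8} = v_{5} ; sig = ⟨3 | 1⟩
  • {2,3,8}:  v_{2} + v_{3} + v_{8} = v_{1} ; sig = ⟨3 | 1⟩
  • {3,4,6}:  v_{3} + v_{4} + v_{6} = v_{7} ; sig = ⟨3 | 1⟩

so the primitive-relation signature multiset is
    ⟨2 | 0⟩
    ⟨2 | 1⟩
    ⟨2 | 1⟩
    ⟨2 | 1⟩
    ⟨2 | 1⟩
    ⟨2 | 1⟩
    ⟨2 | 1 1⟩
    ⟨2 | 1 1⟩
    ⟨2 | 1 2⟩
    ⟨2 | 2⟩
    ⟨3 | 0⟩
    ⟨3 | 1⟩
    ⟨3 | 1⟩
    ⟨3 | 1⟩


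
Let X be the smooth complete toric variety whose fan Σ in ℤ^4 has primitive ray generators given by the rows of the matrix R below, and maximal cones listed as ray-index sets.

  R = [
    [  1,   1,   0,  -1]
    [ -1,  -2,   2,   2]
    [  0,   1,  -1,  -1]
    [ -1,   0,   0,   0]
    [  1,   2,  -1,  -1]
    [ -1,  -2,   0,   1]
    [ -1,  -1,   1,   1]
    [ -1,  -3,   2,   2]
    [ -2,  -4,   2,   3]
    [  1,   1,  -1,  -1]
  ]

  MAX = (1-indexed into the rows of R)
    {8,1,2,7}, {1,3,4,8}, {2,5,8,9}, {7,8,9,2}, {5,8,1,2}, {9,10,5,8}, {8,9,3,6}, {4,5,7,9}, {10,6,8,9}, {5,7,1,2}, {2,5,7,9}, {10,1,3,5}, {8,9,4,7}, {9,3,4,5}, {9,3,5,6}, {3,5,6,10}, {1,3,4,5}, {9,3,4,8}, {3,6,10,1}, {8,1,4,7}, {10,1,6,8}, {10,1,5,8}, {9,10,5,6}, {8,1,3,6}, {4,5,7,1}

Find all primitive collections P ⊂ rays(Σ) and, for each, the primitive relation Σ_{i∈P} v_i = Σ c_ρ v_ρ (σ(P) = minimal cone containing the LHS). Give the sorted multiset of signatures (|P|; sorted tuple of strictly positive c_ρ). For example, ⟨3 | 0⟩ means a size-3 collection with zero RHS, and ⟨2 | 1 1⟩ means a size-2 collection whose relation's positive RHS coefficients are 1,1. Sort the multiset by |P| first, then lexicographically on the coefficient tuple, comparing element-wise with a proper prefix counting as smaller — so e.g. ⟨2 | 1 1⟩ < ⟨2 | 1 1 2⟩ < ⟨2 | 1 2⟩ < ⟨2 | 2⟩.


|primitive collections| = 17. Relations:

  P={7,10}:  v_{7} + v_{10} = 0  →  sig = ⟨2 | 0⟩
  P={1,9}:  v_{1} + v_{9} = v_{8}  →  sig = ⟨2 | 1⟩
  P={2,3}:  v_{2} + v_{3} = v_{7}  →  sig = ⟨2 | 1⟩
  P={2,6}:  v_{2} + v_{6} = v_{9}  →  sig = ⟨2 | 1⟩
  P={3,7}:  v_{3} + v_{7} = v_{4}  →  sig = ⟨2 | 1⟩
  P={4,10}:  v_{4} + v_{10} = v_{3}  →  sig = ⟨2 | 1⟩
  P={2,10}:  v_{2} + v_{10} = v_{5} + v_{8}  →  sig = ⟨2 | 1 1⟩
  P={6,7}:  v_{6} + v_{7} = v_{3} + v_{9}  →  sig = ⟨2 | 1 1⟩
  P={4,6}:  v_{4} + v_{6} = 2·v_{3} + v_{9}  →  sig = ⟨2 | 1 2⟩
  P={2,4}:  v_{2} + v_{4} = 2·v_{7}  →  sig = ⟨2 | 2⟩
  P={3,5,8}:  v_{3} + v_{5} + v_{8} = 0  →  sig = ⟨3 | 0⟩
  P={1,5,6}:  v_{1} + v_{5} + v_{6} = v_{10}  →  sig = ⟨3 | 1⟩
  P={3,9,10}:  v_{3} + v_{9} + v_{10} = v_{6}  →  sig = ⟨3 | 1⟩
  P={4,5,8}:  v_{4} + v_{5} + v_{8} = v_{7}  →  sig = ⟨3 | 1⟩
  P={5,7,8}:  v_{5} + v_{7} + v_{8} = v_{2}  →  sig = ⟨3 | 1⟩
  P={3,8,10}:  v_{3} + v_{8} + v_{10} = v_{1} + v_{6}  →  sig = ⟨3 | 1 1⟩
  P={5,6,8}:  v_{5} + v_{6} + v_{8} = v_{9} + v_{10}  →  sig = ⟨3 | 1 1⟩

Sorted signature multiset PRS(X):
{ ⟨2 | 0⟩,  ⟨2 | 1⟩ ×5,  ⟨2 | 1 1⟩ ×2,  ⟨2 | 1 2⟩,  ⟨2 | 2⟩,  ⟨3 | 0⟩,  ⟨3 | 1⟩ ×4,  ⟨3 | 1 1⟩ ×2 }


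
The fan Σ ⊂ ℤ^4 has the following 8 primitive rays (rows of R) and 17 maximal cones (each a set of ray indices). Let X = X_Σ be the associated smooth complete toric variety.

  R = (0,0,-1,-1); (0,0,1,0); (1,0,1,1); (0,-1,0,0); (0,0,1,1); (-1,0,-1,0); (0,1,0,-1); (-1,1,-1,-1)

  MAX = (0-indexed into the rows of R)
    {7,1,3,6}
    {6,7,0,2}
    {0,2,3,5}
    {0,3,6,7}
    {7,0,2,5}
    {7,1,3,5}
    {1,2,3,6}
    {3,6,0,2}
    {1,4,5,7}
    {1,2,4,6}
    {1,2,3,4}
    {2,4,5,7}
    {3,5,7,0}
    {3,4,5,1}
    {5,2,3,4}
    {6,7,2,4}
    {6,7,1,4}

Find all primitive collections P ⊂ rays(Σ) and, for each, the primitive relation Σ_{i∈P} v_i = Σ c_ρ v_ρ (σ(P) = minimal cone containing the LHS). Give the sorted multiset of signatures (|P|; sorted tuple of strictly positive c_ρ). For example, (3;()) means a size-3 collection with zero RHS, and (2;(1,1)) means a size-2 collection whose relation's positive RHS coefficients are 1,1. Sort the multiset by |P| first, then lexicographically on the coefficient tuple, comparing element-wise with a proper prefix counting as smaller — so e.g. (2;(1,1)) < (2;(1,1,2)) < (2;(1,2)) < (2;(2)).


Minimal non-faces — 8 found among 8 rays, 17 max cones:

  P = {0,4}:  v_{0} + v_{4} = 0  ⇒ sig = (2;())
  P = {5,6}:  v_{5} + v_{6} = v_{7}  ⇒ sig = (2;(1))
  P = {0,1}:  v_{0} + v_{1} = v_{3} + v_{6}  ⇒ sig = (2;(1,1))
  P = {2,3,7}:  v_{2} + v_{3} + v_{7} = 0  ⇒ sig = (3;())
  P = {1,2,5}:  v_{1} + v_{2} + v_{5} = v_{4}  ⇒ sig = (3;(1))
  P = {3,4,6}:  v_{3} + v_{4} + v_{6} = v_{1}  ⇒ sig = (3;(1))
  P = {1,2,7}:  v_{1} + v_{2} + v_{7} = v_{4} + v_{6}  ⇒ sig = (3;(1,1))
  P = {3,4,7}:  v_{3} + v_{4} + v_{7} = v_{1} + v_{5}  ⇒ sig = (3;(1,1))

Sorted signature multiset PRS(X):
{ (2;()),  (2;(1)),  (2;(1,1)),  (3;()),  (3;(1)) ×2,  (3;(1,1)) ×2 }


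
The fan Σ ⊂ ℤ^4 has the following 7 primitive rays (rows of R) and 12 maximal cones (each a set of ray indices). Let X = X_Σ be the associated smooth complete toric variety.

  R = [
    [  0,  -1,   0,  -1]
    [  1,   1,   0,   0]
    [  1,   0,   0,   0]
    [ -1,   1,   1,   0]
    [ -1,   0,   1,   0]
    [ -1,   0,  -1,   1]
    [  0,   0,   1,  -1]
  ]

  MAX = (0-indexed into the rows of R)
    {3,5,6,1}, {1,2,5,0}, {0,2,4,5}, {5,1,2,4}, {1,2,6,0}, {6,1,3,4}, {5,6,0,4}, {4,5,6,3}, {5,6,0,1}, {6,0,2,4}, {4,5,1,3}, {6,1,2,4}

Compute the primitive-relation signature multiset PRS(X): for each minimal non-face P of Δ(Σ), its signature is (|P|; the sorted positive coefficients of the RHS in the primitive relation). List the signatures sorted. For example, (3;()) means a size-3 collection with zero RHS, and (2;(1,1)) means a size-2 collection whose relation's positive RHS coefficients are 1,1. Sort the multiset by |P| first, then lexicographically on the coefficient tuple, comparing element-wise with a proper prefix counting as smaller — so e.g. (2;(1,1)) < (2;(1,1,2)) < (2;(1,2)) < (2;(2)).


|primitive collections| = 5. Relations:

  • {2,3}:  v_{2} + v_{3} = v_{1} + v_{4} — sig = (2;(1,1))
  • {0,3}:  v_{0} + v_{3} = v_{5} + 2·v_{6} — sig = (2;(1,2))
  • {2,5,6}:  v_{2} + v_{5} + v_{6} = 0 — sig = (3;())
  • {0,1,4}:  v_{0} + v_{1} + v_{4} = v_{6} — sig = (3;(1))
  • {1,4,5,6}:  v_{1} + v_{4} + v_{5} + v_{6} = v_{3} — sig = (4;(1))

so the primitive-relation signature multiset is
[(2;(1,1)), (2;(1,2)), (3;()), (3;(1)), (4;(1))]


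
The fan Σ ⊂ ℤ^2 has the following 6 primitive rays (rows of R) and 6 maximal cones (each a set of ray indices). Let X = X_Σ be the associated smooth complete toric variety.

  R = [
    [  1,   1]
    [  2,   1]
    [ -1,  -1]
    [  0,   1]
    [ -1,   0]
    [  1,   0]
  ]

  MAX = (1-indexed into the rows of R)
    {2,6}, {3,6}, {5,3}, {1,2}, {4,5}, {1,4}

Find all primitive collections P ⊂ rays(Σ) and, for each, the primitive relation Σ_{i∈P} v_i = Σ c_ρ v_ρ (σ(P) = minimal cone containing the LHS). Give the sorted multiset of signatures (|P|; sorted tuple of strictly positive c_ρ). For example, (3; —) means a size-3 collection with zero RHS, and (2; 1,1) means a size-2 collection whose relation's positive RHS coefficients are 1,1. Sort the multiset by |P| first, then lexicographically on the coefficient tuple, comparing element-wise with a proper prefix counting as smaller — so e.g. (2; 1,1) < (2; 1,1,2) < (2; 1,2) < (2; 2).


9 collections generate NE(X_Σ); each relation:

  • {1,3}:  v_{1} + v_{3} = 0  ⇒ sig = (2; —)
  • {5,6}:  v_{5} + v_{6} = 0  ⇒ sig = (2; —)
  • {1,5}:  v_{1} + v_{5} = v_{4}  ⇒ sig = (2; 1)
  • {1,6}:  v_{1} + v_{6} = v_{2}  ⇒ sig = (2; 1)
  • {2,3}:  v_{2} + v_{3} = v_{6}  ⇒ sig = (2; 1)
  • {2,5}:  v_{2} + v_{5} = v_{1}  ⇒ sig = (2; 1)
  • {3,4}:  v_{3} + v_{4} = v_{5}  ⇒ sig = (2; 1)
  • {4,6}:  v_{4} + v_{6} = v_{1}  ⇒ sig = (2; 1)
  • {2,4}:  v_{2} + v_{4} = 2·v_{1}  ⇒ sig = (2; 2)

Sorted signature multiset PRS(X):
    |P|=2: 9 collections, coeffs (), (), (1), (1), (1), (1), (1), (1), (2)


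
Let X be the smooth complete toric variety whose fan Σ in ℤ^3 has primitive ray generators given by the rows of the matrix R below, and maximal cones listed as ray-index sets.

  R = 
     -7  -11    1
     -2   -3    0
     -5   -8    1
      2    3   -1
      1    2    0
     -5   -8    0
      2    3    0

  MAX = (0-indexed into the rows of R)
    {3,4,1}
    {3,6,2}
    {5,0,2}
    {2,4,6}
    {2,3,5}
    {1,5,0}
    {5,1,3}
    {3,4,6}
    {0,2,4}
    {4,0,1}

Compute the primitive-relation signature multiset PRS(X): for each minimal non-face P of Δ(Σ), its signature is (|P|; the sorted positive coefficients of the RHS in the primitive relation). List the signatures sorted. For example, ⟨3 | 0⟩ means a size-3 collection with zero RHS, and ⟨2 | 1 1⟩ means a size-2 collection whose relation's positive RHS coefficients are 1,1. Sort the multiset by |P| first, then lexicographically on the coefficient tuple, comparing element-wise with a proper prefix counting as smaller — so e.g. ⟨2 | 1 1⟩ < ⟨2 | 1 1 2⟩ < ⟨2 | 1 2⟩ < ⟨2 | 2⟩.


Minimal non-faces — 7 found among 7 rays, 10 max cones:

  {1,6}:  v_{1} + v_{6} = 0  ⇒ sig = ⟨2 | 0⟩
  {0,3}:  v_{0} + v_{3} = v_{5}  ⇒ sig = ⟨2 | 1⟩
  {0,6}:  v_{0} + v_{6} = v_{2}  ⇒ sig = ⟨2 | 1⟩
  {1,2}:  v_{1} + v_{2} = v_{0}  ⇒ sig = ⟨2 | 1⟩
  {5,6}:  v_{5} + v_{6} = v_{2} + v_{3}  ⇒ sig = ⟨2 | 1 1⟩
  {4,5}:  v_{4} + v_{5} = 2·v_{1}  ⇒ sig = ⟨2 | 2⟩
  {2,3,4}:  v_{2} + v_{3} + v_{4} = v_{1}  ⇒ sig = ⟨3 | 1⟩

so the primitive-relation signature multiset is
    ⟨2 | 0⟩
    ⟨2 | 1⟩
    ⟨2 | 1⟩
    ⟨2 | 1⟩
    ⟨2 | 1 1⟩
    ⟨2 | 2⟩
    ⟨3 | 1⟩


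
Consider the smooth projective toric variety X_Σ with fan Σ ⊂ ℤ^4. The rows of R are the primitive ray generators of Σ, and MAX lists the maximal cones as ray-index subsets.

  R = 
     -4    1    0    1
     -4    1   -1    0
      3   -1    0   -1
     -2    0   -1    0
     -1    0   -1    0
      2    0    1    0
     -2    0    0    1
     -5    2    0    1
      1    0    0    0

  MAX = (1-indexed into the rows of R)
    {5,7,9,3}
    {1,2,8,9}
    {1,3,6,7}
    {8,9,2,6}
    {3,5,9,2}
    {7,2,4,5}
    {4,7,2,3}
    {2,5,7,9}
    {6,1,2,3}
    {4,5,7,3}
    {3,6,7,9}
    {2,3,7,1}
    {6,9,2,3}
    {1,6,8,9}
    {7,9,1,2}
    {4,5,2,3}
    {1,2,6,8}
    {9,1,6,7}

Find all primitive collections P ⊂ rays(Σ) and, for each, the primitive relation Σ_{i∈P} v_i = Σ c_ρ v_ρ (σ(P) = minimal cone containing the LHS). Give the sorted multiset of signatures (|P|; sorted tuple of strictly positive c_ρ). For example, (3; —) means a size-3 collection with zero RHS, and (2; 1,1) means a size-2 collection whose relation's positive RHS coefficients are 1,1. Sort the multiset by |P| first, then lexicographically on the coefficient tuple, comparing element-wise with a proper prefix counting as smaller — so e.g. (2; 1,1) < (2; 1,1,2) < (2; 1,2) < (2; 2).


|primitive collections| = 14. Relations:

  • {4,6}:  v_{4} + v_{6} = 0  ⟹  sig = (2; —)
  • {4,9}:  v_{4} + v_{9} = v_{5}  ⟹  sig = (2; 1)
  • {5,6}:  v_{5} + v_{6} = v_{9}  ⟹  sig = (2; 1)
  • {1,4}:  v_{1} + v_{4} = v_{2} + v_{7}  ⟹  sig = (2; 1,1)
  • {3,8}:  v_{3} + v_{8} = v_{2} + v_{6}  ⟹  sig = (2; 1,1)
  • {1,5}:  v_{1} + v_{5} = v_{2} + v_{7} + v_{9}  ⟹  sig = (2; 1,1,1)
  • {4,8}:  v_{4} + v_{8} = v_{1} + v_{2} + v_{9}  ⟹  sig = (2; 1,1,1)
  • {5,8}:  v_{5} + v_{8} = v_{1} + v_{2} + 2·v_{9}  ⟹  sig = (2; 1,1,2)
  • {7,8}:  v_{7} + v_{8} = 2·v_{1} + v_{9}  ⟹  sig = (2; 1,2)
  • {1,3,9}:  v_{1} + v_{3} + v_{9} = 0  ⟹  sig = (3; —)
  • {2,6,7}:  v_{2} + v_{6} + v_{7} = v_{1}  ⟹  sig = (3; 1)
  • {1,2,6,9}:  v_{1} + v_{2} + v_{6} + v_{9} = v_{8}  ⟹  sig = (4; 1)
  • {2,3,7,9}:  v_{2} + v_{3} + v_{7} + v_{9} = v_{4}  ⟹  sig = (4; 1)
  • {2,3,5,7}:  v_{2} + v_{3} + v_{5} + v_{7} = 2·v_{4}  ⟹  sig = (4; 2)

Hence PRS(X_Σ) =
    |P|=2: 9 collections, coeffs (), (1), (1), (1,1), (1,1), (1,1,1), (1,1,1), (1,1,2), (1,2)
    |P|=3: 2 collections, coeffs (), (1)
    |P|=4: 3 collections, coeffs (1), (1), (2)


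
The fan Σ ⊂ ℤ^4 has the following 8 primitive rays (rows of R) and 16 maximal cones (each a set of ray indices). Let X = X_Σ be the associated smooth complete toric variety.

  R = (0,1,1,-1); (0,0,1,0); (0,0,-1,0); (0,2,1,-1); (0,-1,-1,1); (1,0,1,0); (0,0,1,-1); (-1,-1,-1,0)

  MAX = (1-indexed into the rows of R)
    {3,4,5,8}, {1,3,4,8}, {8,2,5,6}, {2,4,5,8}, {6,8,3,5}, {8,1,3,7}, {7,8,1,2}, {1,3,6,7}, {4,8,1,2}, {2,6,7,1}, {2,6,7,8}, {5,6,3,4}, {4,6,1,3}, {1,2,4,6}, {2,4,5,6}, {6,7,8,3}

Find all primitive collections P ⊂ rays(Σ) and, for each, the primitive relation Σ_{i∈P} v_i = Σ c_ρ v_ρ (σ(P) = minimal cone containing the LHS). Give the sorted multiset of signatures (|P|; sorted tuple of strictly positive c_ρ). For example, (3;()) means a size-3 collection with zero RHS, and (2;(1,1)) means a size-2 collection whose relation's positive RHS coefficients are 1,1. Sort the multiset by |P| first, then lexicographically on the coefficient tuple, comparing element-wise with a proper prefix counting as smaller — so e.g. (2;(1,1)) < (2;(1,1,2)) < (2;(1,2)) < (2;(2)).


6 collections generate NE(X_Σ); each relation:

  P = {1,5}:  v_{1} + v_{5} = 0 — sig = (2;())
  P = {2,3}:  v_{2} + v_{3} = 0 — sig = (2;())
  P = {5,7}:  v_{5} + v_{7} = v_{6} + v_{8} — sig = (2;(1,1))
  P = {4,7}:  v_{4} + v_{7} = 2·v_{1} — sig = (2;(2))
  P = {1,6,8}:  v_{1} + v_{6} + v_{8} = v_{7} — sig = (3;(1))
  P = {4,6,8}:  v_{4} + v_{6} + v_{8} = v_{1} — sig = (3;(1))

Sorted signature multiset PRS(X):
    (2;())
    (2;())
    (2;(1,1))
    (2;(2))
    (3;(1))
    (3;(1))
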